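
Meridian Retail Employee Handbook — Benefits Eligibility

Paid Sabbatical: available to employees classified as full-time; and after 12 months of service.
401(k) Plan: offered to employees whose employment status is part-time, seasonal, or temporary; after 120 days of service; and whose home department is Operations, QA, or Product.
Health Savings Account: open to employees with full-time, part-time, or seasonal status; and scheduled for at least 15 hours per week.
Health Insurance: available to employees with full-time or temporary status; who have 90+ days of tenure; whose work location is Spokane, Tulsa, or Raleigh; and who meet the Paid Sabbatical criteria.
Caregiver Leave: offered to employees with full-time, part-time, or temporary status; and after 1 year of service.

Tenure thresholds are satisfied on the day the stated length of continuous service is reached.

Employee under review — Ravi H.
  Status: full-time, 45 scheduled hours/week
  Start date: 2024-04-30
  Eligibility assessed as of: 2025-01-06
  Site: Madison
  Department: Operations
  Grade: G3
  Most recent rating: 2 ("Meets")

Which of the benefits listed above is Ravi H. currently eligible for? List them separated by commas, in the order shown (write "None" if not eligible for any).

Service from 2024-04-30 to 2025-01-06: 251 days.
Paid Sabbatical — status full-time ✓; service 251 days < 12 months (≈360 days) ✗ → not eligible.
401(k) Plan — status full-time ✗ (requires part-time, seasonal, or temporary) → not eligible.
Health Savings Account — status full-time ✓; 45 hrs/wk ≥ 15 ✓ → eligible.
Health Insurance — status full-time ✓; service 251 days ≥ 90 days ✓; site Madison ✗ (not Spokane, Tulsa, or Raleigh) → not eligible.
Caregiver Leave — status full-time ✓; service 251 days < 1 year (≈365 days) ✗ → not eligible.

Health Savings Account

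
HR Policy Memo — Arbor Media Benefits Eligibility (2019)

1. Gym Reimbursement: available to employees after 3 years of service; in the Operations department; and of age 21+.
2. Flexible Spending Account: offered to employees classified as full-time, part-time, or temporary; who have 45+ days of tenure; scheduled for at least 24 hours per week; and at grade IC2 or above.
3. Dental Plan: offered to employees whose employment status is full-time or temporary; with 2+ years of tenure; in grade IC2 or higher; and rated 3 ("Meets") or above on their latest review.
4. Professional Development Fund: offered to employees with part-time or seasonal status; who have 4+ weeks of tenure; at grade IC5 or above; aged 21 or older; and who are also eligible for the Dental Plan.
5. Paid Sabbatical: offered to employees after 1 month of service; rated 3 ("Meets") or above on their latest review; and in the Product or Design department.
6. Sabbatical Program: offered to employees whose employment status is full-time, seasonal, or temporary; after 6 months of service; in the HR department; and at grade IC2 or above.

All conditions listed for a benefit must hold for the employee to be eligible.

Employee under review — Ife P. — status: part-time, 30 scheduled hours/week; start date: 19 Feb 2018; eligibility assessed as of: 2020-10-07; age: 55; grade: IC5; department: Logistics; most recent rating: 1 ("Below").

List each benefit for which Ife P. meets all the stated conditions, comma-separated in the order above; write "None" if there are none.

Flexible Spending Account

Service from 19 Feb 2018 to 2020-10-07: 961 days.
Gym Reimbursement — service 961 days < 3 years (≈1095 days) ✗ → not eligible.
Flexible Spending Account — status part-time ✓; service 961 days ≥ 45 days ✓; 30 hrs/wk ≥ 24 ✓; grade IC5 ≥ IC2 ✓ → eligible.
Dental Plan — status part-time ✗ (requires full-time or temporary) → not eligible.
Professional Development Fund — status part-time ✓; service 961 days ≥ 4 weeks (≈28 days) ✓; grade IC5 ≥ IC5 ✓; age 55 ≥ 21 ✓; not eligible for Dental Plan ✗ → not eligible.
Paid Sabbatical — service 961 days ≥ 1 month (≈30 days) ✓; rating 1 < 3 ✗ → not eligible.
Sabbatical Program — status part-time ✗ (requires full-time, seasonal, or temporary) → not eligible.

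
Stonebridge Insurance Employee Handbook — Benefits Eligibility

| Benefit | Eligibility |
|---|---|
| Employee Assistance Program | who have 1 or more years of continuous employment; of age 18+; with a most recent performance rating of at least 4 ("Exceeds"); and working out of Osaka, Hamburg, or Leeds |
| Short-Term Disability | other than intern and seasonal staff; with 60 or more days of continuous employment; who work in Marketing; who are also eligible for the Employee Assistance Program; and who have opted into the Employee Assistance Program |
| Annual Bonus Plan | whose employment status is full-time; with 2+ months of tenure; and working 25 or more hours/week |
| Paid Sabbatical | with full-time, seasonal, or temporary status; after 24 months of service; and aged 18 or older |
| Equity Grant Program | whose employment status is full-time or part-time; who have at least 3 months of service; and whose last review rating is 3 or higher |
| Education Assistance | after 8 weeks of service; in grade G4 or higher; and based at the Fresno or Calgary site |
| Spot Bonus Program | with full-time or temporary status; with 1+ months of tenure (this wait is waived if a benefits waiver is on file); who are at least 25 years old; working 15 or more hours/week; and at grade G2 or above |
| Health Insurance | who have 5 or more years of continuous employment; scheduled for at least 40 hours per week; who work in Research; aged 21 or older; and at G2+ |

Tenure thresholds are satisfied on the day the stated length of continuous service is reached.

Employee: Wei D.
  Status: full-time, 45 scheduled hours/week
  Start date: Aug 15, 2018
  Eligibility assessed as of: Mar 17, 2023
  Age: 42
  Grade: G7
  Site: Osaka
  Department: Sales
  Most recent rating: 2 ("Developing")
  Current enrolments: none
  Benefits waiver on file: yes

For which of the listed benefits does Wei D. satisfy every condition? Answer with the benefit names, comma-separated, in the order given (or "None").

Annual Bonus Plan, Paid Sabbatical, Spot Bonus Program

Service from Aug 15, 2018 to Mar 17, 2023: 1675 days.
Employee Assistance Program — service 1675 days ≥ 1 year (≈365 days) ✓; age 42 ≥ 18 ✓; rating 2 < 4 ✗ → not eligible.
Short-Term Disability — status full-time ✓ (not excluded); service 1675 days ≥ 60 days ✓; dept Sales ✗ → not eligible.
Annual Bonus Plan — status full-time ✓; service 1675 days ≥ 2 months (≈60 days) ✓; 45 hrs/wk ≥ 25 ✓ → eligible.
Paid Sabbatical — status full-time ✓; service 1675 days ≥ 24 months (≈720 days) ✓; age 42 ≥ 18 ✓ → eligible.
Equity Grant Program — status full-time ✓; service 1675 days ≥ 3 months (≈90 days) ✓; rating 2 < 3 ✗ → not eligible.
Education Assistance — service 1675 days ≥ 8 weeks (≈56 days) ✓; grade G7 ≥ G4 ✓; site Osaka ✗ (not Fresno or Calgary) → not eligible.
Spot Bonus Program — status full-time ✓; benefits waiver on file ✓; age 42 ≥ 25 ✓; 45 hrs/wk ≥ 15 ✓; grade G7 ≥ G2 ✓ → eligible.
Health Insurance — service 1675 days < 5 years (≈1825 days) ✗ → not eligible.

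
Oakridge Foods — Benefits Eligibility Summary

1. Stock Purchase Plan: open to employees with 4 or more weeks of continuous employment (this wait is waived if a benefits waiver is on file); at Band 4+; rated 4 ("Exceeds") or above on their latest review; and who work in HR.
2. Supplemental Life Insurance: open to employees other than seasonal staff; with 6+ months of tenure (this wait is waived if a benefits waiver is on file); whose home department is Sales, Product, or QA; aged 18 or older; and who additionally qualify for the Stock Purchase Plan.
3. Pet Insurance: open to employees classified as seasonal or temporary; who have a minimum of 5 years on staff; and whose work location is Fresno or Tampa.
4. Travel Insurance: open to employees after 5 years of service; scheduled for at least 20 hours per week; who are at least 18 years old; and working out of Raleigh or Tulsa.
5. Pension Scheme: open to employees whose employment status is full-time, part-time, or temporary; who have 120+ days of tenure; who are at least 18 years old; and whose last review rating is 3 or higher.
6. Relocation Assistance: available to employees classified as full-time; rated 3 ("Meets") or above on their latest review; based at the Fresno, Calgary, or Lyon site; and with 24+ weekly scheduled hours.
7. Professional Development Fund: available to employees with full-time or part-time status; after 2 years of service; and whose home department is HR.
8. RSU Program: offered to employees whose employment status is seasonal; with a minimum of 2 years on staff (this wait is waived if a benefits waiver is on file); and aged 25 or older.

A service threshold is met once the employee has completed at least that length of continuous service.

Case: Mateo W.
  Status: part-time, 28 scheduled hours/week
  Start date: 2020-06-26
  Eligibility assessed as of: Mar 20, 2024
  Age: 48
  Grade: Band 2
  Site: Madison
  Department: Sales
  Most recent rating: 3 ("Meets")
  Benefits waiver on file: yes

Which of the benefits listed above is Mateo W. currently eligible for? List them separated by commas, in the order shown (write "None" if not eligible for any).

Service from 2020-06-26 to Mar 20, 2024: 1363 days.
Stock Purchase Plan — benefits waiver on file ✓; grade Band 2 < Band 4 ✗ → not eligible.
Supplemental Life Insurance — status part-time ✓ (not excluded); benefits waiver on file ✓; dept Sales ✓; age 48 ≥ 18 ✓; not eligible for Stock Purchase Plan ✗ → not eligible.
Pet Insurance — status part-time ✗ (requires seasonal or temporary) → not eligible.
Travel Insurance — service 1363 days < 5 years (≈1825 days) ✗ → not eligible.
Pension Scheme — status part-time ✓; service 1363 days ≥ 120 days ✓; age 48 ≥ 18 ✓; rating 3 ≥ 3 ✓ → eligible.
Relocation Assistance — status part-time ✗ (requires full-time) → not eligible.
Professional Development Fund — status part-time ✓; service 1363 days ≥ 2 years (≈730 days) ✓; dept Sales ✗ → not eligible.
RSU Program — status part-time ✗ (requires seasonal) → not eligible.

Pension Scheme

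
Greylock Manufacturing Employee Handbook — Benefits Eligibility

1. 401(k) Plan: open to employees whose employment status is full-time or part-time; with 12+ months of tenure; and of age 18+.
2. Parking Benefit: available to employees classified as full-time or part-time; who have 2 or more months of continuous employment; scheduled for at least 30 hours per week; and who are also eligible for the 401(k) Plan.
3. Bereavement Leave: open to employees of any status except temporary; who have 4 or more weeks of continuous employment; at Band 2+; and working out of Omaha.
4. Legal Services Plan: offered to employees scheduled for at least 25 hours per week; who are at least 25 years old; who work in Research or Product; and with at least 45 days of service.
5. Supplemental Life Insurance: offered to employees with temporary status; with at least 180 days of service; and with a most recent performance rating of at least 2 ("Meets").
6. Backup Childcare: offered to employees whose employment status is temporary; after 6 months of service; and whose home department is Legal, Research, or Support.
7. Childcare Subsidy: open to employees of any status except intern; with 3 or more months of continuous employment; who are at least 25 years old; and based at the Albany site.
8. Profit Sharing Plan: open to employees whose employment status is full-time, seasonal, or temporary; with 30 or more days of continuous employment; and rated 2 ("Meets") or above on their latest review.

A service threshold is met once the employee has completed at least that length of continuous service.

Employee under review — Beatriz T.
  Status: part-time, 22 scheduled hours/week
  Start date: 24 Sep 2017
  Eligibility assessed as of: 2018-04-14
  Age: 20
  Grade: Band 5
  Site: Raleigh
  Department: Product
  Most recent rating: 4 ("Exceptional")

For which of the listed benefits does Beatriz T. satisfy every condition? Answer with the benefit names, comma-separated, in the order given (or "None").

Service from 24 Sep 2017 to 2018-04-14: 202 days.
401(k) Plan — status part-time ✓; service 202 days < 12 months (≈360 days) ✗ → not eligible.
Parking Benefit — status part-time ✓; service 202 days ≥ 2 months (≈60 days) ✓; 22 hrs/wk < 30 ✗ → not eligible.
Bereavement Leave — status part-time ✓ (not excluded); service 202 days ≥ 4 weeks (≈28 days) ✓; grade Band 5 ≥ Band 2 ✓; site Raleigh ✗ (not Omaha) → not eligible.
Legal Services Plan — 22 hrs/wk < 25 ✗ → not eligible.
Supplemental Life Insurance — status part-time ✗ (requires temporary) → not eligible.
Backup Childcare — status part-time ✗ (requires temporary) → not eligible.
Childcare Subsidy — status part-time ✓ (not excluded); service 202 days ≥ 3 months (≈90 days) ✓; age 20 < 25 ✗ → not eligible.
Profit Sharing Plan — status part-time ✗ (requires full-time, seasonal, or temporary) → not eligible.

None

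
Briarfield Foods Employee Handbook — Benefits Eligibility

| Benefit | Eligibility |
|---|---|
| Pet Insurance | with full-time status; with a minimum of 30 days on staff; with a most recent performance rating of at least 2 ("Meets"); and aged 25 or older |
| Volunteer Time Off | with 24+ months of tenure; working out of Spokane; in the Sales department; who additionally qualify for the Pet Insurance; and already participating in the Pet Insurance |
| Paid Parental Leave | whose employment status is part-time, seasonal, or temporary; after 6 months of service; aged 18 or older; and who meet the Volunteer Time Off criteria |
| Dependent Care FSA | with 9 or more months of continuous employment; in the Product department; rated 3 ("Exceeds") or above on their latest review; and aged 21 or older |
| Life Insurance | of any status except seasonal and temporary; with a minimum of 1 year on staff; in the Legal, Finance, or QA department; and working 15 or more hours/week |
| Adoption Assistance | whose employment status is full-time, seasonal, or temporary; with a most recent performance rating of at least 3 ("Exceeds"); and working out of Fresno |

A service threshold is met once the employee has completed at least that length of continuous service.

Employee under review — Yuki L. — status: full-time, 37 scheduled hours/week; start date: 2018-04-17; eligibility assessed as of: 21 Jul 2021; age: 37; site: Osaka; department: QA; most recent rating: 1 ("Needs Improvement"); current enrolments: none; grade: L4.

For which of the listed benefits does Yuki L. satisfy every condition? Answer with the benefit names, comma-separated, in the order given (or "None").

Life Insurance

Service from 2018-04-17 to 21 Jul 2021: 1191 days.
Pet Insurance — status full-time ✓; service 1191 days ≥ 30 days ✓; rating 1 < 2 ✗ → not eligible.
Volunteer Time Off — service 1191 days ≥ 24 months (≈720 days) ✓; site Osaka ✗ (not Spokane) → not eligible.
Paid Parental Leave — status full-time ✗ (requires part-time, seasonal, or temporary) → not eligible.
Dependent Care FSA — service 1191 days ≥ 9 months (≈270 days) ✓; dept QA ✗ → not eligible.
Life Insurance — status full-time ✓ (not excluded); service 1191 days ≥ 1 year (≈365 days) ✓; dept QA ✓; 37 hrs/wk ≥ 15 ✓ → eligible.
Adoption Assistance — status full-time ✓; rating 1 < 3 ✗ → not eligible.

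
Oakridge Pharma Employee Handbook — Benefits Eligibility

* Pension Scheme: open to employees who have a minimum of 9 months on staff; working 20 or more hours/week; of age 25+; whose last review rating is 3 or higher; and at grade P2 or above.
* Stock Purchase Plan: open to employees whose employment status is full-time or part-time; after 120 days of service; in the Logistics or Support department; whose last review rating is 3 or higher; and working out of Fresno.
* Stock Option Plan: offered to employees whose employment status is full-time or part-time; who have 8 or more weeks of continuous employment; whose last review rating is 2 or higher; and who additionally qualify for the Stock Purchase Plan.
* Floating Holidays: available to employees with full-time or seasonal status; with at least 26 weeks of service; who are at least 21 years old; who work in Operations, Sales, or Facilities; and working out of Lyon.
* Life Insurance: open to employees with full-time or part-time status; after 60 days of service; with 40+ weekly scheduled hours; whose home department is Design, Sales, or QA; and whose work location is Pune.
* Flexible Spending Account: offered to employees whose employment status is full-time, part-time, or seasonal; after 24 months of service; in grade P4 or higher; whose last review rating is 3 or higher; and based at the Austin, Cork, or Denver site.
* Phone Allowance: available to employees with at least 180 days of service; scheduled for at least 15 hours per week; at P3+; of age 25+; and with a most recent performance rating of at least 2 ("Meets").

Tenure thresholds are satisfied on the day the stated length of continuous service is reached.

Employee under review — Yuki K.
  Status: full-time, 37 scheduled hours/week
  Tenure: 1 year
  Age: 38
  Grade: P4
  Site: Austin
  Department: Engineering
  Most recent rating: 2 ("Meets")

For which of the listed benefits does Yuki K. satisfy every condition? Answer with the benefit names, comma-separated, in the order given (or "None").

Phone Allowance

Pension Scheme — service 1 year ≥ 9 months (≈270 days) ✓; 37 hrs/wk ≥ 20 ✓; age 38 ≥ 25 ✓; rating 2 < 3 ✗ → not eligible.
Stock Purchase Plan — status full-time ✓; service 1 year ≥ 120 days ✓; dept Engineering ✗ → not eligible.
Stock Option Plan — status full-time ✓; service 1 year ≥ 8 weeks (≈56 days) ✓; rating 2 ≥ 2 ✓; not eligible for Stock Purchase Plan ✗ → not eligible.
Floating Holidays — status full-time ✓; service 1 year ≥ 26 weeks (≈182 days) ✓; age 38 ≥ 21 ✓; dept Engineering ✗ → not eligible.
Life Insurance — status full-time ✓; service 1 year ≥ 60 days ✓; 37 hrs/wk < 40 ✗ → not eligible.
Flexible Spending Account — status full-time ✓; service 1 year < 24 months (≈720 days) ✗ → not eligible.
Phone Allowance — service 1 year ≥ 180 days ✓; 37 hrs/wk ≥ 15 ✓; grade P4 ≥ P3 ✓; age 38 ≥ 25 ✓; rating 2 ≥ 2 ✓ → eligible.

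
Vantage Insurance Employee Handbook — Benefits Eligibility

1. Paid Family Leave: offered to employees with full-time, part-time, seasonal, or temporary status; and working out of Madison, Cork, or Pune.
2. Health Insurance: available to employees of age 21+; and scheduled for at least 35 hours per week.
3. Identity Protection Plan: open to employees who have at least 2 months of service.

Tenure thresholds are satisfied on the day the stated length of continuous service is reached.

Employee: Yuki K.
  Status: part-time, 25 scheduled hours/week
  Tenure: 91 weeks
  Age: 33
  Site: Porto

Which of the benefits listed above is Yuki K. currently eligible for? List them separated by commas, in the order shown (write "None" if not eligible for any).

Identity Protection Plan

Paid Family Leave — status part-time ✓; site Porto ✗ (not Madison, Cork, or Pune) → not eligible.
Health Insurance — age 33 ≥ 21 ✓; 25 hrs/wk < 35 ✗ → not eligible.
Identity Protection Plan — service 91 weeks ≥ 2 months (≈60 days) ✓ → eligible.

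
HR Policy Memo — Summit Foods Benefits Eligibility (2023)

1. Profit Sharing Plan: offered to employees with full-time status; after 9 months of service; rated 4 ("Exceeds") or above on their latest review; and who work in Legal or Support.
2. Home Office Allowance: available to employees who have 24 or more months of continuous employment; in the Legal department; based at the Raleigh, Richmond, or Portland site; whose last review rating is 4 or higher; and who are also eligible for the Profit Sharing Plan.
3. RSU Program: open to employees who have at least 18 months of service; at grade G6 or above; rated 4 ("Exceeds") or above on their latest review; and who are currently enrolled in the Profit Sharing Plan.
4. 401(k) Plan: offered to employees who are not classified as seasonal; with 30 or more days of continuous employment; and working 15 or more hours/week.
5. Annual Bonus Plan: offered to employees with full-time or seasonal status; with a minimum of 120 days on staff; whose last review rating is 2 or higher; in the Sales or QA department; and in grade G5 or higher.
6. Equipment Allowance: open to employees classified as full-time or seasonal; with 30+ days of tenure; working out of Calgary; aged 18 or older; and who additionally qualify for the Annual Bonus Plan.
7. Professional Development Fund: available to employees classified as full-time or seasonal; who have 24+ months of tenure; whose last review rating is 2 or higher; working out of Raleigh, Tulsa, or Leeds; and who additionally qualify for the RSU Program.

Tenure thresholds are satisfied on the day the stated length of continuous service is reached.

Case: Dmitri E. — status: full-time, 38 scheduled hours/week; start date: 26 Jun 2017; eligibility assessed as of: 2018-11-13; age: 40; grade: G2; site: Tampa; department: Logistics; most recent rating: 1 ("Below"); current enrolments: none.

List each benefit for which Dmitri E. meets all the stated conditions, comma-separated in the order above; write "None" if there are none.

401(k) Plan

Service from 26 Jun 2017 to 2018-11-13: 505 days.
Profit Sharing Plan — status full-time ✓; service 505 days ≥ 9 months (≈270 days) ✓; rating 1 < 4 ✗ → not eligible.
Home Office Allowance — service 505 days < 24 months (≈720 days) ✗ → not eligible.
RSU Program — service 505 days < 18 months (≈540 days) ✗ → not eligible.
401(k) Plan — status full-time ✓ (not excluded); service 505 days ≥ 30 days ✓; 38 hrs/wk ≥ 15 ✓ → eligible.
Annual Bonus Plan — status full-time ✓; service 505 days ≥ 120 days ✓; rating 1 < 2 ✗ → not eligible.
Equipment Allowance — status full-time ✓; service 505 days ≥ 30 days ✓; site Tampa ✗ (not Calgary) → not eligible.
Professional Development Fund — status full-time ✓; service 505 days < 24 months (≈720 days) ✗ → not eligible.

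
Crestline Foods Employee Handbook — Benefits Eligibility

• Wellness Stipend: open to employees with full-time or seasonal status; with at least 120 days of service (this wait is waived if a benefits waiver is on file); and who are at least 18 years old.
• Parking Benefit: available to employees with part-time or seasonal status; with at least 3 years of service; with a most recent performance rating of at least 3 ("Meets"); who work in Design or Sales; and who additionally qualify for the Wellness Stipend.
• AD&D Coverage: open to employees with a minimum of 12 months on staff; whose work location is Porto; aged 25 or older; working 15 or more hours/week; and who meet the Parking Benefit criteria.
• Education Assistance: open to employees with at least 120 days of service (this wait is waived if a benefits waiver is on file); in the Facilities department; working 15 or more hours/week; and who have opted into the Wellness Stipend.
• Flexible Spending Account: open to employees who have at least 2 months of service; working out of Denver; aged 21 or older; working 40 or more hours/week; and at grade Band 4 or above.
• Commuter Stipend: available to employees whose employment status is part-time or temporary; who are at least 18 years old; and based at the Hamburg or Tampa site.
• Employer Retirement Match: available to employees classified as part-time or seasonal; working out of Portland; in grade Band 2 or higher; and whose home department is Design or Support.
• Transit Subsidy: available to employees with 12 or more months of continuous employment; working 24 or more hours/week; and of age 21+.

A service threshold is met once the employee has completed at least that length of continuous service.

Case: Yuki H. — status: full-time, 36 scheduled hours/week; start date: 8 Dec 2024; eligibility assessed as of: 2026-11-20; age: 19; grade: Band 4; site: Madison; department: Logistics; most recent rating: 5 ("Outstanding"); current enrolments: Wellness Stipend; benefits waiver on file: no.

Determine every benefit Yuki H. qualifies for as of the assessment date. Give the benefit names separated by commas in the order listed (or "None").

Wellness Stipend

Service from 8 Dec 2024 to 2026-11-20: 712 days.
Wellness Stipend — status full-time ✓; no waiver, service 712 days ≥ 120 days ✓; age 19 ≥ 18 ✓ → eligible.
Parking Benefit — status full-time ✗ (requires part-time or seasonal) → not eligible.
AD&D Coverage — service 712 days ≥ 12 months (≈360 days) ✓; site Madison ✗ (not Porto) → not eligible.
Education Assistance — no waiver, service 712 days ≥ 120 days ✓; dept Logistics ✗ → not eligible.
Flexible Spending Account — service 712 days ≥ 2 months (≈60 days) ✓; site Madison ✗ (not Denver) → not eligible.
Commuter Stipend — status full-time ✗ (requires part-time or temporary) → not eligible.
Employer Retirement Match — status full-time ✗ (requires part-time or seasonal) → not eligible.
Transit Subsidy — service 712 days ≥ 12 months (≈360 days) ✓; 36 hrs/wk ≥ 24 ✓; age 19 < 21 ✗ → not eligible.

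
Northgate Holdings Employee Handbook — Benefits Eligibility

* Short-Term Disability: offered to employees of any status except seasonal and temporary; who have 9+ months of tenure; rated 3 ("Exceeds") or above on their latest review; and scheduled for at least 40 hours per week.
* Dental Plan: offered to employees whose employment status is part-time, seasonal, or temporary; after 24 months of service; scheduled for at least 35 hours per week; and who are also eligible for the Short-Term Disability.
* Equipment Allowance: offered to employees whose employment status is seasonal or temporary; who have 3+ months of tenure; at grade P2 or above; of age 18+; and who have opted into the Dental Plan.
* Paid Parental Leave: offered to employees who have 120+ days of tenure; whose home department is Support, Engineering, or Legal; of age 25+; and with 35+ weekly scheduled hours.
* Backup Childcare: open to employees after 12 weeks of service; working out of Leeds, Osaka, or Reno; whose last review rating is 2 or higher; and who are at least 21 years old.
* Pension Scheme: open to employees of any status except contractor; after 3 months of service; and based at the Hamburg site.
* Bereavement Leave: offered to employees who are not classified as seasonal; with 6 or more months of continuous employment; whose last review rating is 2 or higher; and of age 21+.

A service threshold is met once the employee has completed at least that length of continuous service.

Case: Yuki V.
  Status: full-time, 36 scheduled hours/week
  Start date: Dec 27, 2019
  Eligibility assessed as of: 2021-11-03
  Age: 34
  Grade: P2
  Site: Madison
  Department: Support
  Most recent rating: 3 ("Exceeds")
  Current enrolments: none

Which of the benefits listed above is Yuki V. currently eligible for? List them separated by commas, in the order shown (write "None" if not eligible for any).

Paid Parental Leave, Bereavement Leave

Service from Dec 27, 2019 to 2021-11-03: 677 days.
Short-Term Disability — status full-time ✓ (not excluded); service 677 days ≥ 9 months (≈270 days) ✓; rating 3 ≥ 3 ✓; 36 hrs/wk < 40 ✗ → not eligible.
Dental Plan — status full-time ✗ (requires part-time, seasonal, or temporary) → not eligible.
Equipment Allowance — status full-time ✗ (requires seasonal or temporary) → not eligible.
Paid Parental Leave — service 677 days ≥ 120 days ✓; dept Support ✓; age 34 ≥ 25 ✓; 36 hrs/wk ≥ 35 ✓ → eligible.
Backup Childcare — service 677 days ≥ 12 weeks (≈84 days) ✓; site Madison ✗ (not Leeds, Osaka, or Reno) → not eligible.
Pension Scheme — status full-time ✓ (not excluded); service 677 days ≥ 3 months (≈90 days) ✓; site Madison ✗ (not Hamburg) → not eligible.
Bereavement Leave — status full-time ✓ (not excluded); service 677 days ≥ 6 months (≈180 days) ✓; rating 3 ≥ 2 ✓; age 34 ≥ 21 ✓ → eligible.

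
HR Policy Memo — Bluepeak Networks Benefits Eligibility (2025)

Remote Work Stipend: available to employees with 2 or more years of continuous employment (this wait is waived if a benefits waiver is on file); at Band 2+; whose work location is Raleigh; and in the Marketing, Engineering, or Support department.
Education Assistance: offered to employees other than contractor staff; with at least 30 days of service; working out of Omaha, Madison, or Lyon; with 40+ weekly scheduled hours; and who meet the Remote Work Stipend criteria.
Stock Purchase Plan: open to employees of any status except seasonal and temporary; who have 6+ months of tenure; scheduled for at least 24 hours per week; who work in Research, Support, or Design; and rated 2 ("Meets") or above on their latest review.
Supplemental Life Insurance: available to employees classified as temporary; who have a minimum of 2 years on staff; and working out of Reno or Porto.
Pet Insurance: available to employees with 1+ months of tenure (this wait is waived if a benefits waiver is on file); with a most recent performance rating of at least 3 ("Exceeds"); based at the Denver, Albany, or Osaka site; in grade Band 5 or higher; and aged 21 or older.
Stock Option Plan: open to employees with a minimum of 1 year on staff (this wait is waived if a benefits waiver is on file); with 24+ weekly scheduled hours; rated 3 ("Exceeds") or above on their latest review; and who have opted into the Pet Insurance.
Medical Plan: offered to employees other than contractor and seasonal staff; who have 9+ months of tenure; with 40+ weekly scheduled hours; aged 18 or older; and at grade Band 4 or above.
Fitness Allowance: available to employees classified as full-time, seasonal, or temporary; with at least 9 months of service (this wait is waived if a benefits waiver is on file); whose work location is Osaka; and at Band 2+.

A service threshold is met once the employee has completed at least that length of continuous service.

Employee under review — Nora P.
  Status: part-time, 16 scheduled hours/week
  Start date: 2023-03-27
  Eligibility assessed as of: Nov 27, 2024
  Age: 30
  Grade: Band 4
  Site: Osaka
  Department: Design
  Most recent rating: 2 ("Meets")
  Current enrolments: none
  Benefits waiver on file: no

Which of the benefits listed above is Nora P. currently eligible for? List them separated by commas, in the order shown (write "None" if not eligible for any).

None

Service from 2023-03-27 to Nov 27, 2024: 611 days.
Remote Work Stipend — no waiver, service 611 days < 2 years (≈730 days) ✗ → not eligible.
Education Assistance — status part-time ✓ (not excluded); service 611 days ≥ 30 days ✓; site Osaka ✗ (not Omaha, Madison, or Lyon) → not eligible.
Stock Purchase Plan — status part-time ✓ (not excluded); service 611 days ≥ 6 months (≈180 days) ✓; 16 hrs/wk < 24 ✗ → not eligible.
Supplemental Life Insurance — status part-time ✗ (requires temporary) → not eligible.
Pet Insurance — no waiver, service 611 days ≥ 1 month (≈30 days) ✓; rating 2 < 3 ✗ → not eligible.
Stock Option Plan — no waiver, service 611 days ≥ 1 year (≈365 days) ✓; 16 hrs/wk < 24 ✗ → not eligible.
Medical Plan — status part-time ✓ (not excluded); service 611 days ≥ 9 months (≈270 days) ✓; 16 hrs/wk < 40 ✗ → not eligible.
Fitness Allowance — status part-time ✗ (requires full-time, seasonal, or temporary) → not eligible.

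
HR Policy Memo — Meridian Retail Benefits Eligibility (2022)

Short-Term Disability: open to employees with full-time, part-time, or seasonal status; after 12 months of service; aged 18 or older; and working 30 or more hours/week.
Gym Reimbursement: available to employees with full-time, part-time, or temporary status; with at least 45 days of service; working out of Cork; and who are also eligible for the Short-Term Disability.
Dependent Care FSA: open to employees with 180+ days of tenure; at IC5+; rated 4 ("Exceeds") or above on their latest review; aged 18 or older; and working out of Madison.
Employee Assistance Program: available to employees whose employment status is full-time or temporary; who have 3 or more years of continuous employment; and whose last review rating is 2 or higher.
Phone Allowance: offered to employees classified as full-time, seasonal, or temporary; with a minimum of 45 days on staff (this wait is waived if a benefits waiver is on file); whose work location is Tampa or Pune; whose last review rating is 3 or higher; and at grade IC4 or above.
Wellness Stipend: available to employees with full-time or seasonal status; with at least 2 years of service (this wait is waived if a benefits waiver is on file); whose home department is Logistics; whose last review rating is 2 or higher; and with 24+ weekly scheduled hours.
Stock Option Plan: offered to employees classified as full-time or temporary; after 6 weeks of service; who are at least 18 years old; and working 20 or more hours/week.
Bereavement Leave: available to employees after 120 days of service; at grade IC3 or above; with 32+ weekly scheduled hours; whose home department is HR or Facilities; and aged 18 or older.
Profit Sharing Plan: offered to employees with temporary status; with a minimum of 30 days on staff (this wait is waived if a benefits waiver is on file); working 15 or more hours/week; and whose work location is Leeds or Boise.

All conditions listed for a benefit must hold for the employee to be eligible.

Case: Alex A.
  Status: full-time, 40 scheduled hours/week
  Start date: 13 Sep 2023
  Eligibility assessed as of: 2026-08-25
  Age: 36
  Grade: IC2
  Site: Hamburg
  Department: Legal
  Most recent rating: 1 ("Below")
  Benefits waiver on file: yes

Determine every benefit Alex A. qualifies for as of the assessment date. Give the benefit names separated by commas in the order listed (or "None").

Short-Term Disability, Stock Option Plan

Service from 13 Sep 2023 to 2026-08-25: 1077 days.
Short-Term Disability — status full-time ✓; service 1077 days ≥ 12 months (≈360 days) ✓; age 36 ≥ 18 ✓; 40 hrs/wk ≥ 30 ✓ → eligible.
Gym Reimbursement — status full-time ✓; service 1077 days ≥ 45 days ✓; site Hamburg ✗ (not Cork) → not eligible.
Dependent Care FSA — service 1077 days ≥ 180 days ✓; grade IC2 < IC5 ✗ → not eligible.
Employee Assistance Program — status full-time ✓; service 1077 days < 3 years (≈1095 days) ✗ → not eligible.
Phone Allowance — status full-time ✓; benefits waiver on file ✓; site Hamburg ✗ (not Tampa or Pune) → not eligible.
Wellness Stipend — status full-time ✓; benefits waiver on file ✓; dept Legal ✗ → not eligible.
Stock Option Plan — status full-time ✓; service 1077 days ≥ 6 weeks (≈42 days) ✓; age 36 ≥ 18 ✓; 40 hrs/wk ≥ 20 ✓ → eligible.
Bereavement Leave — service 1077 days ≥ 120 days ✓; grade IC2 < IC3 ✗ → not eligible.
Profit Sharing Plan — status full-time ✗ (requires temporary) → not eligible.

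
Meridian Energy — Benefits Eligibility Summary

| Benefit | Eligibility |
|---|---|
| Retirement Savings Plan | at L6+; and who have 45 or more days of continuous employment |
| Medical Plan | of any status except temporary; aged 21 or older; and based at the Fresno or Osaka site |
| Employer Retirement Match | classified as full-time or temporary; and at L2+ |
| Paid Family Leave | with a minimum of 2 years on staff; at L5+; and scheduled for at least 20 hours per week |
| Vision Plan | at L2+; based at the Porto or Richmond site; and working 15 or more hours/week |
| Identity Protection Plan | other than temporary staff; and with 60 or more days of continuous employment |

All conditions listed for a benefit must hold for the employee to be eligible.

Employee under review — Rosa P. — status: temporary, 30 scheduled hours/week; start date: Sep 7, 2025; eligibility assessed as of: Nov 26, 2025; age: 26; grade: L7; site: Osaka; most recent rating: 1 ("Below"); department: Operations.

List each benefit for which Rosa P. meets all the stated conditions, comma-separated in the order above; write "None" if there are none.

Retirement Savings Plan, Employer Retirement Match

Service from Sep 7, 2025 to Nov 26, 2025: 80 days.
Retirement Savings Plan — grade L7 ≥ L6 ✓; service 80 days ≥ 45 days ✓ → eligible.
Medical Plan — status temporary ✗ (excluded) → not eligible.
Employer Retirement Match — status temporary ✓; grade L7 ≥ L2 ✓ → eligible.
Paid Family Leave — service 80 days < 2 years (≈730 days) ✗ → not eligible.
Vision Plan — grade L7 ≥ L2 ✓; site Osaka ✗ (not Porto or Richmond) → not eligible.
Identity Protection Plan — status temporary ✗ (excluded) → not eligible.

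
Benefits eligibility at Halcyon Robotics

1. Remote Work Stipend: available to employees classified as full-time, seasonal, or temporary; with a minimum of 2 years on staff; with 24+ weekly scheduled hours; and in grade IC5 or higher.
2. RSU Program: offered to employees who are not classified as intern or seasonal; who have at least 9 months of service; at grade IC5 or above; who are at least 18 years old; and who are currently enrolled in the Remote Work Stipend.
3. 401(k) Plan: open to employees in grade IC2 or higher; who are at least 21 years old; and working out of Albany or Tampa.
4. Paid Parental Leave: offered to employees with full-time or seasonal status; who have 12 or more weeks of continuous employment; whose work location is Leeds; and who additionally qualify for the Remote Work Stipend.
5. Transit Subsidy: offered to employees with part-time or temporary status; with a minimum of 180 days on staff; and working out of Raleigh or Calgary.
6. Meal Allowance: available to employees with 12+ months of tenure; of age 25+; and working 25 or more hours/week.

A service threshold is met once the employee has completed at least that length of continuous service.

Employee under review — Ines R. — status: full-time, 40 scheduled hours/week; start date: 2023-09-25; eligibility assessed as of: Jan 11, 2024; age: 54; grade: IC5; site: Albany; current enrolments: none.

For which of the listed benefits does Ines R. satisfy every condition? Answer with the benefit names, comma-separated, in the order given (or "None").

401(k) Plan

Service from 2023-09-25 to Jan 11, 2024: 108 days.
Remote Work Stipend — status full-time ✓; service 108 days < 2 years (≈730 days) ✗ → not eligible.
RSU Program — status full-time ✓ (not excluded); service 108 days < 9 months (≈270 days) ✗ → not eligible.
401(k) Plan — grade IC5 ≥ IC2 ✓; age 54 ≥ 21 ✓; site Albany ✓ → eligible.
Paid Parental Leave — status full-time ✓; service 108 days ≥ 12 weeks (≈84 days) ✓; site Albany ✗ (not Leeds) → not eligible.
Transit Subsidy — status full-time ✗ (requires part-time or temporary) → not eligible.
Meal Allowance — service 108 days < 12 months (≈360 days) ✗ → not eligible.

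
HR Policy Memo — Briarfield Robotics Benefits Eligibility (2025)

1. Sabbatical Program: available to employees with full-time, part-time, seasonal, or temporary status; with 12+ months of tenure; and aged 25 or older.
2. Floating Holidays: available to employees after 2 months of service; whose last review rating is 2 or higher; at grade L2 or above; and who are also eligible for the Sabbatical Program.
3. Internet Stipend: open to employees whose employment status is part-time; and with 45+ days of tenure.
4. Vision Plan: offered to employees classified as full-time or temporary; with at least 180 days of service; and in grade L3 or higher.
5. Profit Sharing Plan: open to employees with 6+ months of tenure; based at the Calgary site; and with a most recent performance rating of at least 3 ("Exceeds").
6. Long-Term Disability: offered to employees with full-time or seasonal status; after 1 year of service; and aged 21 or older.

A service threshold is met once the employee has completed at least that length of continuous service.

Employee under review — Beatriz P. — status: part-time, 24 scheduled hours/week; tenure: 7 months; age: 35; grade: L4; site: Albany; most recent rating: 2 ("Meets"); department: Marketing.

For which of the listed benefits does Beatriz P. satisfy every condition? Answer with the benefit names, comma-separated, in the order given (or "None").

Internet Stipend

Sabbatical Program — status part-time ✓; service 7 months < 12 months ✗ → not eligible.
Floating Holidays — service 7 months ≥ 2 months ✓; rating 2 ≥ 2 ✓; grade L4 ≥ L2 ✓; not eligible for Sabbatical Program ✗ → not eligible.
Internet Stipend — status part-time ✓; service 7 months ≥ 45 days ✓ → eligible.
Vision Plan — status part-time ✗ (requires full-time or temporary) → not eligible.
Profit Sharing Plan — service 7 months ≥ 6 months ✓; site Albany ✗ (not Calgary) → not eligible.
Long-Term Disability — status part-time ✗ (requires full-time or seasonal) → not eligible.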